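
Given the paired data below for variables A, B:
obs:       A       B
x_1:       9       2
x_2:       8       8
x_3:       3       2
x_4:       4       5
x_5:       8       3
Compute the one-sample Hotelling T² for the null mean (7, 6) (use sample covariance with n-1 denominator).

Step 1 — sample mean vector:
  mean(A) = (9 + 8 + 3 + 4 + 8) / 5 = 32/5 = 6.4
  mean(B) = (2 + 8 + 2 + 5 + 3) / 5 = 20/5 = 4
  x̄ = (6.4, 4),  deviation x̄ - mu_0 = (6.4, 4) - (7, 6) = (-0.6, -2).

Step 2 — sample covariance matrix, S[i,j] = (1/(n-1)) · Σ_k (x_{k,i} - mean_i) · (x_{k,j} - mean_j), divisor n-1 = 4:
  S[A,A] = ((2.6)·(2.6) + (1.6)·(1.6) + (-3.4)·(-3.4) + (-2.4)·(-2.4) + (1.6)·(1.6)) / 4 = 29.2/4 = 7.3
  S[A,B] = ((2.6)·(-2) + (1.6)·(4) + (-3.4)·(-2) + (-2.4)·(1) + (1.6)·(-1)) / 4 = 4/4 = 1
  S[B,B] = ((-2)·(-2) + (4)·(4) + (-2)·(-2) + (1)·(1) + (-1)·(-1)) / 4 = 26/4 = 6.5
  S = [[7.3, 1],
 [1, 6.5]].

Step 3 — invert S. det(S) = 7.3·6.5 - (1)² = 46.45.
  S^{-1} = (1/det) · [[d, -b], [-b, a]] = [[0.1399, -0.0215],
 [-0.0215, 0.1572]].

Step 4 — quadratic form (x̄ - mu_0)^T · S^{-1} · (x̄ - mu_0):
  S^{-1} · (x̄ - mu_0) = (-0.0409, -0.3014),
  (x̄ - mu_0)^T · [...] = (-0.6)·(-0.0409) + (-2)·(-0.3014) = 0.6273.

Step 5 — scale by n: T² = 5 · 0.6273 = 3.1367.

T² ≈ 3.1367


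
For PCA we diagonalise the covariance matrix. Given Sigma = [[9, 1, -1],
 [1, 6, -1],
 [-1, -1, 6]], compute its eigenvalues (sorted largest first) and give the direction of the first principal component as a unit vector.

Step 1 — characteristic polynomial p(λ) = det(λI - Sigma) = λ³ - tr·λ² + c_1·λ - det, where tr = trace, c_1 = sum of the principal 2×2 minors, det = det(Sigma):
  tr = 9 + 6 + 6 = 21,
  c_1 = (9·6 - (1)²) + (9·6 - (-1)²) + (6·6 - (-1)²) = 53 + 53 + 35 = 141,
  det = 9·(6·6 - (-1)²) - (1)·((1)·6 - (-1)·(-1)) + (-1)·((1)·(-1) - 6·(-1)) = 9·(35) - (1)·(5) + (-1)·(5) = 305.
  So p(λ) = λ³ - 21λ² + 141λ - 305.
Step 2 — look for an integer root (rational root theorem: any rational root is an integer divisor of 305). Testing λ = 5:
  p(5) = 125 - 525 + 705 - 305 = 0  ✓
  Dividing out (λ - 5): p(λ) = (λ - 5)(λ² - 16λ + 61).
Step 3 — remaining eigenvalues from the quadratic λ² - 16λ + 61 = 0:
  Δ = 16² - 4·61 = 256 - 244 = 12,  λ = (16 ± √12)/2 = (16 ± 3.4641)/2 ≈ 9.7321 or 6.2679.
  Sorted: λ_1 = 9.7321,  λ_2 = 6.2679,  λ_3 = 5  (check: sum = 21 = tr ✓).

Step 4 — unit eigenvector for λ_1 ≈ 9.7321: v spans the null space of (Sigma - λ_1 I), whose rows are
  r_1 = (-0.7321, 1, -1),  r_2 = (1, -3.7321, -1),  r_3 = (-1, -1, -3.7321).
  v is orthogonal to every row, so take v ∝ r_1 × r_2 = ((1)·(-1) - (-1)·(-3.7321), (-1)·(1) - (-0.7321)·(-1), (-0.7321)·(-3.7321) - (1)·(1)) ≈ (-4.7321, -1.7321, 1.7321).
  Rescale (multiply by -1 so the first nonzero entry is positive): u = (4.7321, 1.7321, -1.7321).
  ||u|| = √((4.7321)² + (1.7321)² + (-1.7321)²) = √(28.3923) ≈ 5.3284,  v_1 = u/||u|| ≈ (0.8881, 0.3251, -0.3251) (||v_1|| = 1).

λ_1 = 9.7321,  λ_2 = 6.2679,  λ_3 = 5;  v_1 ≈ (0.8881, 0.3251, -0.3251)


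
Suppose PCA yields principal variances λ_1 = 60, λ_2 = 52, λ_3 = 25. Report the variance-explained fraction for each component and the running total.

Step 1 — total variance = trace(Sigma) = Σ λ_i = 60 + 52 + 25 = 137.

Step 2 — fraction explained by component i = λ_i / Σ λ:
  PC1: 60/137 = 0.438
  PC2: 52/137 = 0.3796
  PC3: 25/137 = 0.1825

Step 3 — cumulative fraction after k components = (λ_1 + ... + λ_k) / Σ λ:
  k = 1: 60/137 = 0.438
  k = 2: (60 + 52)/137 = 112/137 = 0.8175
  k = 3: (60 + 52 + 25)/137 = 137/137 = 1

Summary (fraction, with percent):

explained: PC1 0.438 (43.8%), PC2 0.3796 (37.96%), PC3 0.1825 (18.25%);  cumulative: 0.438, 0.8175, 1


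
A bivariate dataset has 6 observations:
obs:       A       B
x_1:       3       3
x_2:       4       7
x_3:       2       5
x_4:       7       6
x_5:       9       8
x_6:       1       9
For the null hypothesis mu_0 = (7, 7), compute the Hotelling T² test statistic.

Step 1 — sample mean vector:
  mean(A) = (3 + 4 + 2 + 7 + 9 + 1) / 6 = 26/6 = 4.3333
  mean(B) = (3 + 7 + 5 + 6 + 8 + 9) / 6 = 38/6 = 6.3333
  x̄ = (4.3333, 6.3333),  deviation x̄ - mu_0 = (4.3333, 6.3333) - (7, 7) = (-2.6667, -0.6667).

Step 2 — sample covariance matrix, S[i,j] = (1/(n-1)) · Σ_k (x_{k,i} - mean_i) · (x_{k,j} - mean_j), divisor n-1 = 5:
  S[A,A] = ((-1.3333)·(-1.3333) + (-0.3333)·(-0.3333) + (-2.3333)·(-2.3333) + (2.6667)·(2.6667) + (4.6667)·(4.6667) + (-3.3333)·(-3.3333)) / 5 = 47.3333/5 = 9.4667
  S[A,B] = ((-1.3333)·(-3.3333) + (-0.3333)·(0.6667) + (-2.3333)·(-1.3333) + (2.6667)·(-0.3333) + (4.6667)·(1.6667) + (-3.3333)·(2.6667)) / 5 = 5.3333/5 = 1.0667
  S[B,B] = ((-3.3333)·(-3.3333) + (0.6667)·(0.6667) + (-1.3333)·(-1.3333) + (-0.3333)·(-0.3333) + (1.6667)·(1.6667) + (2.6667)·(2.6667)) / 5 = 23.3333/5 = 4.6667
  S = [[9.4667, 1.0667],
 [1.0667, 4.6667]].

Step 3 — invert S. det(S) = 9.4667·4.6667 - (1.0667)² = 43.04.
  S^{-1} = (1/det) · [[d, -b], [-b, a]] = [[0.1084, -0.0248],
 [-0.0248, 0.22]].

Step 4 — quadratic form (x̄ - mu_0)^T · S^{-1} · (x̄ - mu_0):
  S^{-1} · (x̄ - mu_0) = (-0.2726, -0.0805),
  (x̄ - mu_0)^T · [...] = (-2.6667)·(-0.2726) + (-0.6667)·(-0.0805) = 0.7807.

Step 5 — scale by n: T² = 6 · 0.7807 = 4.684.

T² ≈ 4.684


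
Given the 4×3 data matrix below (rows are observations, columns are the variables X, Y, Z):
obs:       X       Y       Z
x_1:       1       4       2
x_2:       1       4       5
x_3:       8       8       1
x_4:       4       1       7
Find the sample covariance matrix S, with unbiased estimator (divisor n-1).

Step 1 — column means:
  mean(X) = (1 + 1 + 8 + 4) / 4 = 14/4 = 3.5
  mean(Y) = (4 + 4 + 8 + 1) / 4 = 17/4 = 4.25
  mean(Z) = (2 + 5 + 1 + 7) / 4 = 15/4 = 3.75

Step 2 — sample covariance S[i,j] = (1/(n-1)) · Σ_k (x_{k,i} - mean_i) · (x_{k,j} - mean_j), with n-1 = 3.
  S[X,X] = ((-2.5)·(-2.5) + (-2.5)·(-2.5) + (4.5)·(4.5) + (0.5)·(0.5)) / 3 = 33/3 = 11
  S[X,Y] = ((-2.5)·(-0.25) + (-2.5)·(-0.25) + (4.5)·(3.75) + (0.5)·(-3.25)) / 3 = 16.5/3 = 5.5
  S[X,Z] = ((-2.5)·(-1.75) + (-2.5)·(1.25) + (4.5)·(-2.75) + (0.5)·(3.25)) / 3 = -9.5/3 = -3.1667
  S[Y,Y] = ((-0.25)·(-0.25) + (-0.25)·(-0.25) + (3.75)·(3.75) + (-3.25)·(-3.25)) / 3 = 24.75/3 = 8.25
  S[Y,Z] = ((-0.25)·(-1.75) + (-0.25)·(1.25) + (3.75)·(-2.75) + (-3.25)·(3.25)) / 3 = -20.75/3 = -6.9167
  S[Z,Z] = ((-1.75)·(-1.75) + (1.25)·(1.25) + (-2.75)·(-2.75) + (3.25)·(3.25)) / 3 = 22.75/3 = 7.5833

S is symmetric (S[j,i] = S[i,j]). Assembling:

S = [[11, 5.5, -3.1667],
 [5.5, 8.25, -6.9167],
 [-3.1667, -6.9167, 7.5833]]


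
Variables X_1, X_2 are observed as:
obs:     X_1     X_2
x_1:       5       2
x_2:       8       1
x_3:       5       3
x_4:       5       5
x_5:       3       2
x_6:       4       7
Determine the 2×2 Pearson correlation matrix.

Step 1 — column means:
  mean(X_1) = (5 + 8 + 5 + 5 + 3 + 4) / 6 = 30/6 = 5
  mean(X_2) = (2 + 1 + 3 + 5 + 2 + 7) / 6 = 20/6 = 3.3333

Step 2 — sample variances and covariances s[i,j] = (1/(n-1)) · Σ_k (x_{k,i} - mean_i) · (x_{k,j} - mean_j), with n-1 = 5:
  s[X_1,X_1] = ((0)·(0) + (3)·(3) + (0)·(0) + (0)·(0) + (-2)·(-2) + (-1)·(-1)) / 5 = 14/5 = 2.8
  s[X_1,X_2] = ((0)·(-1.3333) + (3)·(-2.3333) + (0)·(-0.3333) + (0)·(1.6667) + (-2)·(-1.3333) + (-1)·(3.6667)) / 5 = -8/5 = -1.6
  s[X_2,X_2] = ((-1.3333)·(-1.3333) + (-2.3333)·(-2.3333) + (-0.3333)·(-0.3333) + (1.6667)·(1.6667) + (-1.3333)·(-1.3333) + (3.6667)·(3.6667)) / 5 = 25.3333/5 = 5.0667
  Sample standard deviations s_i = √(s[i,i]):
  s(X_1) = √(2.8) = 1.6733
  s(X_2) = √(5.0667) = 2.2509

Step 3 — r_{ij} = s_{ij} / (s_i · s_j):
  r[X_1,X_1] = 1 (diagonal).
  r[X_1,X_2] = -1.6 / (1.6733 · 2.2509) = -1.6 / 3.7665 = -0.4248
  r[X_2,X_2] = 1 (diagonal).

R is symmetric with unit diagonal. Assembling:

R = [[1, -0.4248],
 [-0.4248, 1]]


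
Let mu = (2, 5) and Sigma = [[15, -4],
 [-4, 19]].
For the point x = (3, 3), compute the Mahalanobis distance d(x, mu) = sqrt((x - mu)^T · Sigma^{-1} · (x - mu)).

Step 1 — centre the observation: (x - mu) = (1, -2).

Step 2 — invert Sigma. det(Sigma) = 15·19 - (-4)² = 269.
  Sigma^{-1} = (1/det) · [[d, -b], [-b, a]] = [[0.0706, 0.0149],
 [0.0149, 0.0558]].

Step 3 — form the quadratic (x - mu)^T · Sigma^{-1} · (x - mu):
  Sigma^{-1} · (x - mu) = (0.0409, -0.0967).
  (x - mu)^T · [Sigma^{-1} · (x - mu)] = (1)·(0.0409) + (-2)·(-0.0967) = 0.2342.

Step 4 — take square root: d = √(0.2342) ≈ 0.4839.

d(x, mu) = √(0.2342) ≈ 0.4839


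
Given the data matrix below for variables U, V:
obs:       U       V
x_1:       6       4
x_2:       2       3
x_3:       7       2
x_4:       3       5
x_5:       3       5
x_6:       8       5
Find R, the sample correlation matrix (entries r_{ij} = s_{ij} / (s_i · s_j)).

Step 1 — column means:
  mean(U) = (6 + 2 + 7 + 3 + 3 + 8) / 6 = 29/6 = 4.8333
  mean(V) = (4 + 3 + 2 + 5 + 5 + 5) / 6 = 24/6 = 4

Step 2 — sample variances and covariances s[i,j] = (1/(n-1)) · Σ_k (x_{k,i} - mean_i) · (x_{k,j} - mean_j), with n-1 = 5:
  s[U,U] = ((1.1667)·(1.1667) + (-2.8333)·(-2.8333) + (2.1667)·(2.1667) + (-1.8333)·(-1.8333) + (-1.8333)·(-1.8333) + (3.1667)·(3.1667)) / 5 = 30.8333/5 = 6.1667
  s[U,V] = ((1.1667)·(0) + (-2.8333)·(-1) + (2.1667)·(-2) + (-1.8333)·(1) + (-1.8333)·(1) + (3.1667)·(1)) / 5 = -2/5 = -0.4
  s[V,V] = ((0)·(0) + (-1)·(-1) + (-2)·(-2) + (1)·(1) + (1)·(1) + (1)·(1)) / 5 = 8/5 = 1.6
  Sample standard deviations s_i = √(s[i,i]):
  s(U) = √(6.1667) = 2.4833
  s(V) = √(1.6) = 1.2649

Step 3 — r_{ij} = s_{ij} / (s_i · s_j):
  r[U,U] = 1 (diagonal).
  r[U,V] = -0.4 / (2.4833 · 1.2649) = -0.4 / 3.1411 = -0.1273
  r[V,V] = 1 (diagonal).

R is symmetric with unit diagonal. Assembling:

R = [[1, -0.1273],
 [-0.1273, 1]]


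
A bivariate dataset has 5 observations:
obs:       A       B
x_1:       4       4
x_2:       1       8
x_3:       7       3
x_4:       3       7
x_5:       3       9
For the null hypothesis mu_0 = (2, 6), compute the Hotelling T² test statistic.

Step 1 — sample mean vector:
  mean(A) = (4 + 1 + 7 + 3 + 3) / 5 = 18/5 = 3.6
  mean(B) = (4 + 8 + 3 + 7 + 9) / 5 = 31/5 = 6.2
  x̄ = (3.6, 6.2),  deviation x̄ - mu_0 = (3.6, 6.2) - (2, 6) = (1.6, 0.2).

Step 2 — sample covariance matrix, S[i,j] = (1/(n-1)) · Σ_k (x_{k,i} - mean_i) · (x_{k,j} - mean_j), divisor n-1 = 4:
  S[A,A] = ((0.4)·(0.4) + (-2.6)·(-2.6) + (3.4)·(3.4) + (-0.6)·(-0.6) + (-0.6)·(-0.6)) / 4 = 19.2/4 = 4.8
  S[A,B] = ((0.4)·(-2.2) + (-2.6)·(1.8) + (3.4)·(-3.2) + (-0.6)·(0.8) + (-0.6)·(2.8)) / 4 = -18.6/4 = -4.65
  S[B,B] = ((-2.2)·(-2.2) + (1.8)·(1.8) + (-3.2)·(-3.2) + (0.8)·(0.8) + (2.8)·(2.8)) / 4 = 26.8/4 = 6.7
  S = [[4.8, -4.65],
 [-4.65, 6.7]].

Step 3 — invert S. det(S) = 4.8·6.7 - (-4.65)² = 10.5375.
  S^{-1} = (1/det) · [[d, -b], [-b, a]] = [[0.6358, 0.4413],
 [0.4413, 0.4555]].

Step 4 — quadratic form (x̄ - mu_0)^T · S^{-1} · (x̄ - mu_0):
  S^{-1} · (x̄ - mu_0) = (1.1056, 0.7972),
  (x̄ - mu_0)^T · [...] = (1.6)·(1.1056) + (0.2)·(0.7972) = 1.9284.

Step 5 — scale by n: T² = 5 · 1.9284 = 9.6418.

T² ≈ 9.6418


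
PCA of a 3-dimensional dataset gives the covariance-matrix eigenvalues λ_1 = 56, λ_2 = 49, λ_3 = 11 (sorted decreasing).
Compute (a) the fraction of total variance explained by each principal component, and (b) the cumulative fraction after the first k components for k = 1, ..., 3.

Step 1 — total variance = trace(Sigma) = Σ λ_i = 56 + 49 + 11 = 116.

Step 2 — fraction explained by component i = λ_i / Σ λ:
  PC1: 56/116 = 0.4828
  PC2: 49/116 = 0.4224
  PC3: 11/116 = 0.0948

Step 3 — cumulative fraction after k components = (λ_1 + ... + λ_k) / Σ λ:
  k = 1: 56/116 = 0.4828
  k = 2: (56 + 49)/116 = 105/116 = 0.9052
  k = 3: (56 + 49 + 11)/116 = 116/116 = 1

Summary (fraction, with percent):

explained: PC1 0.4828 (48.28%), PC2 0.4224 (42.24%), PC3 0.0948 (9.48%);  cumulative: 0.4828, 0.9052, 1


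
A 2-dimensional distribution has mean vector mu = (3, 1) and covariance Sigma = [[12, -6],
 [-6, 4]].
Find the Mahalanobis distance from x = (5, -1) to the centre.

Step 1 — centre the observation: (x - mu) = (2, -2).

Step 2 — invert Sigma. det(Sigma) = 12·4 - (-6)² = 12.
  Sigma^{-1} = (1/det) · [[d, -b], [-b, a]] = [[0.3333, 0.5],
 [0.5, 1]].

Step 3 — form the quadratic (x - mu)^T · Sigma^{-1} · (x - mu):
  Sigma^{-1} · (x - mu) = (-0.3333, -1).
  (x - mu)^T · [Sigma^{-1} · (x - mu)] = (2)·(-0.3333) + (-2)·(-1) = 1.3333.

Step 4 — take square root: d = √(1.3333) ≈ 1.1547.

d(x, mu) = √(1.3333) ≈ 1.1547


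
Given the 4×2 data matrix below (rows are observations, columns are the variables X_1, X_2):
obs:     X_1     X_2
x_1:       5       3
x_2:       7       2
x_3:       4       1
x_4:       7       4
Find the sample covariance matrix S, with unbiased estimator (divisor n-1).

Step 1 — column means:
  mean(X_1) = (5 + 7 + 4 + 7) / 4 = 23/4 = 5.75
  mean(X_2) = (3 + 2 + 1 + 4) / 4 = 10/4 = 2.5

Step 2 — sample covariance S[i,j] = (1/(n-1)) · Σ_k (x_{k,i} - mean_i) · (x_{k,j} - mean_j), with n-1 = 3.
  S[X_1,X_1] = ((-0.75)·(-0.75) + (1.25)·(1.25) + (-1.75)·(-1.75) + (1.25)·(1.25)) / 3 = 6.75/3 = 2.25
  S[X_1,X_2] = ((-0.75)·(0.5) + (1.25)·(-0.5) + (-1.75)·(-1.5) + (1.25)·(1.5)) / 3 = 3.5/3 = 1.1667
  S[X_2,X_2] = ((0.5)·(0.5) + (-0.5)·(-0.5) + (-1.5)·(-1.5) + (1.5)·(1.5)) / 3 = 5/3 = 1.6667

S is symmetric (S[j,i] = S[i,j]). Assembling:

S = [[2.25, 1.1667],
 [1.1667, 1.6667]]


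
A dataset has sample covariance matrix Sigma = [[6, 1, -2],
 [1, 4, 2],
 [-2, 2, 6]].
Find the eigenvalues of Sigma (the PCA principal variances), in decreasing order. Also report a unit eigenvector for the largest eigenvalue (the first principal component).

Step 1 — characteristic polynomial p(λ) = det(λI - Sigma) = λ³ - tr·λ² + c_1·λ - det, where tr = trace, c_1 = sum of the principal 2×2 minors, det = det(Sigma):
  tr = 6 + 4 + 6 = 16,
  c_1 = (6·4 - (1)²) + (6·6 - (-2)²) + (4·6 - (2)²) = 23 + 32 + 20 = 75,
  det = 6·(4·6 - (2)²) - (1)·((1)·6 - (2)·(-2)) + (-2)·((1)·(2) - 4·(-2)) = 6·(20) - (1)·(10) + (-2)·(10) = 90.
  So p(λ) = λ³ - 16λ² + 75λ - 90.
Step 2 — look for an integer root (rational root theorem: any rational root is an integer divisor of 90). Testing λ = 6:
  p(6) = 216 - 576 + 450 - 90 = 0  ✓
  Dividing out (λ - 6): p(λ) = (λ - 6)(λ² - 10λ + 15).
Step 3 — remaining eigenvalues from the quadratic λ² - 10λ + 15 = 0:
  Δ = 10² - 4·15 = 100 - 60 = 40,  λ = (10 ± √40)/2 = (10 ± 6.3246)/2 ≈ 8.1623 or 1.8377.
  Sorted: λ_1 = 8.1623,  λ_2 = 6,  λ_3 = 1.8377  (check: sum = 16 = tr ✓).

Step 4 — unit eigenvector for λ_1 ≈ 8.1623: v spans the null space of (Sigma - λ_1 I), whose rows are
  r_1 = (-2.1623, 1, -2),  r_2 = (1, -4.1623, 2),  r_3 = (-2, 2, -2.1623).
  v is orthogonal to every row, so take v ∝ r_1 × r_2 = ((1)·(2) - (-2)·(-4.1623), (-2)·(1) - (-2.1623)·(2), (-2.1623)·(-4.1623) - (1)·(1)) ≈ (-6.3246, 2.3246, 8).
  Rescale (multiply by -1 so the first nonzero entry is positive): u = (6.3246, -2.3246, -8).
  ||u|| = √((6.3246)² + (-2.3246)² + (-8)²) = √(109.4036) ≈ 10.4596,  v_1 = u/||u|| ≈ (0.6047, -0.2222, -0.7648) (||v_1|| = 1).

λ_1 = 8.1623,  λ_2 = 6,  λ_3 = 1.8377;  v_1 ≈ (0.6047, -0.2222, -0.7648)


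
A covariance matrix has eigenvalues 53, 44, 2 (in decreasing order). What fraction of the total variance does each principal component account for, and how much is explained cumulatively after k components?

Step 1 — total variance = trace(Sigma) = Σ λ_i = 53 + 44 + 2 = 99.

Step 2 — fraction explained by component i = λ_i / Σ λ:
  PC1: 53/99 = 0.5354
  PC2: 44/99 = 0.4444
  PC3: 2/99 = 0.0202

Step 3 — cumulative fraction after k components = (λ_1 + ... + λ_k) / Σ λ:
  k = 1: 53/99 = 0.5354
  k = 2: (53 + 44)/99 = 97/99 = 0.9798
  k = 3: (53 + 44 + 2)/99 = 99/99 = 1

Summary (fraction, with percent):

explained: PC1 0.5354 (53.54%), PC2 0.4444 (44.44%), PC3 0.0202 (2.02%);  cumulative: 0.5354, 0.9798, 1


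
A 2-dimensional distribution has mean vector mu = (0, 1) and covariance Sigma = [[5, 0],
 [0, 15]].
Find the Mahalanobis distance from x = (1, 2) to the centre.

Step 1 — centre the observation: (x - mu) = (1, 1).

Step 2 — invert Sigma. det(Sigma) = 5·15 - (0)² = 75.
  Sigma^{-1} = (1/det) · [[d, -b], [-b, a]] = [[0.2, 0],
 [0, 0.0667]].

Step 3 — form the quadratic (x - mu)^T · Sigma^{-1} · (x - mu):
  Sigma^{-1} · (x - mu) = (0.2, 0.0667).
  (x - mu)^T · [Sigma^{-1} · (x - mu)] = (1)·(0.2) + (1)·(0.0667) = 0.2667.

Step 4 — take square root: d = √(0.2667) ≈ 0.5164.

d(x, mu) = √(0.2667) ≈ 0.5164


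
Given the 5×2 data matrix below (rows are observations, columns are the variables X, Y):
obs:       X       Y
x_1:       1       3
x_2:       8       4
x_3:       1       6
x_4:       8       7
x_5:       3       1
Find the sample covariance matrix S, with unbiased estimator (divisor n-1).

Step 1 — column means:
  mean(X) = (1 + 8 + 1 + 8 + 3) / 5 = 21/5 = 4.2
  mean(Y) = (3 + 4 + 6 + 7 + 1) / 5 = 21/5 = 4.2

Step 2 — sample covariance S[i,j] = (1/(n-1)) · Σ_k (x_{k,i} - mean_i) · (x_{k,j} - mean_j), with n-1 = 4.
  S[X,X] = ((-3.2)·(-3.2) + (3.8)·(3.8) + (-3.2)·(-3.2) + (3.8)·(3.8) + (-1.2)·(-1.2)) / 4 = 50.8/4 = 12.7
  S[X,Y] = ((-3.2)·(-1.2) + (3.8)·(-0.2) + (-3.2)·(1.8) + (3.8)·(2.8) + (-1.2)·(-3.2)) / 4 = 11.8/4 = 2.95
  S[Y,Y] = ((-1.2)·(-1.2) + (-0.2)·(-0.2) + (1.8)·(1.8) + (2.8)·(2.8) + (-3.2)·(-3.2)) / 4 = 22.8/4 = 5.7

S is symmetric (S[j,i] = S[i,j]). Assembling:

S = [[12.7, 2.95],
 [2.95, 5.7]]


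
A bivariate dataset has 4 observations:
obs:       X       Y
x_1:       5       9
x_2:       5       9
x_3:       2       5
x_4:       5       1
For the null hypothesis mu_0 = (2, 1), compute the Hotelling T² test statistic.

Step 1 — sample mean vector:
  mean(X) = (5 + 5 + 2 + 5) / 4 = 17/4 = 4.25
  mean(Y) = (9 + 9 + 5 + 1) / 4 = 24/4 = 6
  x̄ = (4.25, 6),  deviation x̄ - mu_0 = (4.25, 6) - (2, 1) = (2.25, 5).

Step 2 — sample covariance matrix, S[i,j] = (1/(n-1)) · Σ_k (x_{k,i} - mean_i) · (x_{k,j} - mean_j), divisor n-1 = 3:
  S[X,X] = ((0.75)·(0.75) + (0.75)·(0.75) + (-2.25)·(-2.25) + (0.75)·(0.75)) / 3 = 6.75/3 = 2.25
  S[X,Y] = ((0.75)·(3) + (0.75)·(3) + (-2.25)·(-1) + (0.75)·(-5)) / 3 = 3/3 = 1
  S[Y,Y] = ((3)·(3) + (3)·(3) + (-1)·(-1) + (-5)·(-5)) / 3 = 44/3 = 14.6667
  S = [[2.25, 1],
 [1, 14.6667]].

Step 3 — invert S. det(S) = 2.25·14.6667 - (1)² = 32.
  S^{-1} = (1/det) · [[d, -b], [-b, a]] = [[0.4583, -0.0312],
 [-0.0312, 0.0703]].

Step 4 — quadratic form (x̄ - mu_0)^T · S^{-1} · (x̄ - mu_0):
  S^{-1} · (x̄ - mu_0) = (0.875, 0.2812),
  (x̄ - mu_0)^T · [...] = (2.25)·(0.875) + (5)·(0.2812) = 3.375.

Step 5 — scale by n: T² = 4 · 3.375 = 13.5.

T² ≈ 13.5


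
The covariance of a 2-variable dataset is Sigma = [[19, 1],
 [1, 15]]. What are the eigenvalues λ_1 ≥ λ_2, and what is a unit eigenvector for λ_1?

Step 1 — characteristic polynomial of 2×2 Sigma:
  det(Sigma - λI) = λ² - trace · λ + det = 0.
  trace = 19 + 15 = 34, det = 19·15 - (1)² = 284.
Step 2 — discriminant:
  Δ = trace² - 4·det = 1156 - 1136 = 20.
Step 3 — eigenvalues:
  λ = (trace ± √Δ)/2 = (34 ± 4.4721)/2,
  λ_1 = 19.2361,  λ_2 = 14.7639.

Step 4 — unit eigenvector for λ_1: solve (Sigma - λ_1 I)v = 0. First row:
  (19 - 19.2361)·v_x + (1)·v_y = 0, i.e. (-0.2361)·v_x + (1)·v_y = 0,
  so v ∝ (b, λ_1 - a) = (1, 0.2361) = u.
  ||u|| = √((1)² + (0.2361)²) = √(1.0557) ≈ 1.0275,
  v_1 = u/||u|| ≈ (0.9732, 0.2298) (||v_1|| = 1).

λ_1 = 19.2361,  λ_2 = 14.7639;  v_1 ≈ (0.9732, 0.2298)


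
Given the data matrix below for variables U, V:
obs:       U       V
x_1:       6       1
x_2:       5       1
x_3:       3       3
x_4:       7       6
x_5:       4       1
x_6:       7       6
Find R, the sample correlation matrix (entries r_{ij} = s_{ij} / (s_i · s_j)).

Step 1 — column means:
  mean(U) = (6 + 5 + 3 + 7 + 4 + 7) / 6 = 32/6 = 5.3333
  mean(V) = (1 + 1 + 3 + 6 + 1 + 6) / 6 = 18/6 = 3

Step 2 — sample variances and covariances s[i,j] = (1/(n-1)) · Σ_k (x_{k,i} - mean_i) · (x_{k,j} - mean_j), with n-1 = 5:
  s[U,U] = ((0.6667)·(0.6667) + (-0.3333)·(-0.3333) + (-2.3333)·(-2.3333) + (1.6667)·(1.6667) + (-1.3333)·(-1.3333) + (1.6667)·(1.6667)) / 5 = 13.3333/5 = 2.6667
  s[U,V] = ((0.6667)·(-2) + (-0.3333)·(-2) + (-2.3333)·(0) + (1.6667)·(3) + (-1.3333)·(-2) + (1.6667)·(3)) / 5 = 12/5 = 2.4
  s[V,V] = ((-2)·(-2) + (-2)·(-2) + (0)·(0) + (3)·(3) + (-2)·(-2) + (3)·(3)) / 5 = 30/5 = 6
  Sample standard deviations s_i = √(s[i,i]):
  s(U) = √(2.6667) = 1.633
  s(V) = √(6) = 2.4495

Step 3 — r_{ij} = s_{ij} / (s_i · s_j):
  r[U,U] = 1 (diagonal).
  r[U,V] = 2.4 / (1.633 · 2.4495) = 2.4 / 4 = 0.6
  r[V,V] = 1 (diagonal).

R is symmetric with unit diagonal. Assembling:

R = [[1, 0.6],
 [0.6, 1]]


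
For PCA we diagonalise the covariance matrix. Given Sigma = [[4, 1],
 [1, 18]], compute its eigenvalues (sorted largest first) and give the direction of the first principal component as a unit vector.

Step 1 — characteristic polynomial of 2×2 Sigma:
  det(Sigma - λI) = λ² - trace · λ + det = 0.
  trace = 4 + 18 = 22, det = 4·18 - (1)² = 71.
Step 2 — discriminant:
  Δ = trace² - 4·det = 484 - 284 = 200.
Step 3 — eigenvalues:
  λ = (trace ± √Δ)/2 = (22 ± 14.1421)/2,
  λ_1 = 18.0711,  λ_2 = 3.9289.

Step 4 — unit eigenvector for λ_1: solve (Sigma - λ_1 I)v = 0. First row:
  (4 - 18.0711)·v_x + (1)·v_y = 0, i.e. (-14.0711)·v_x + (1)·v_y = 0,
  so v ∝ (b, λ_1 - a) = (1, 14.0711) = u.
  ||u|| = √((1)² + (14.0711)²) = √(198.9949) ≈ 14.1066,
  v_1 = u/||u|| ≈ (0.0709, 0.9975) (||v_1|| = 1).

λ_1 = 18.0711,  λ_2 = 3.9289;  v_1 ≈ (0.0709, 0.9975)


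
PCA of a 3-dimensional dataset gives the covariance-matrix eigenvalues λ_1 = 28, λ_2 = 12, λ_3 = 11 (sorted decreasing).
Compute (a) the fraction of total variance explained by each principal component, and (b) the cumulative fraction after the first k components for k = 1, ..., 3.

Step 1 — total variance = trace(Sigma) = Σ λ_i = 28 + 12 + 11 = 51.

Step 2 — fraction explained by component i = λ_i / Σ λ:
  PC1: 28/51 = 0.549
  PC2: 12/51 = 0.2353
  PC3: 11/51 = 0.2157

Step 3 — cumulative fraction after k components = (λ_1 + ... + λ_k) / Σ λ:
  k = 1: 28/51 = 0.549
  k = 2: (28 + 12)/51 = 40/51 = 0.7843
  k = 3: (28 + 12 + 11)/51 = 51/51 = 1

Summary (fraction, with percent):

explained: PC1 0.549 (54.9%), PC2 0.2353 (23.53%), PC3 0.2157 (21.57%);  cumulative: 0.549, 0.7843, 1


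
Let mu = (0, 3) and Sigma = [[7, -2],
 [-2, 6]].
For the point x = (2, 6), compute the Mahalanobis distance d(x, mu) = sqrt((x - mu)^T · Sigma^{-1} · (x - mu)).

Step 1 — centre the observation: (x - mu) = (2, 3).

Step 2 — invert Sigma. det(Sigma) = 7·6 - (-2)² = 38.
  Sigma^{-1} = (1/det) · [[d, -b], [-b, a]] = [[0.1579, 0.0526],
 [0.0526, 0.1842]].

Step 3 — form the quadratic (x - mu)^T · Sigma^{-1} · (x - mu):
  Sigma^{-1} · (x - mu) = (0.4737, 0.6579).
  (x - mu)^T · [Sigma^{-1} · (x - mu)] = (2)·(0.4737) + (3)·(0.6579) = 2.9211.

Step 4 — take square root: d = √(2.9211) ≈ 1.7091.

d(x, mu) = √(2.9211) ≈ 1.7091


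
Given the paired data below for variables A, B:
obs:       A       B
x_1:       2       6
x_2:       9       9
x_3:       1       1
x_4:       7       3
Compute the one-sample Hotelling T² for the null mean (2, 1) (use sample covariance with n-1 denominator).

Step 1 — sample mean vector:
  mean(A) = (2 + 9 + 1 + 7) / 4 = 19/4 = 4.75
  mean(B) = (6 + 9 + 1 + 3) / 4 = 19/4 = 4.75
  x̄ = (4.75, 4.75),  deviation x̄ - mu_0 = (4.75, 4.75) - (2, 1) = (2.75, 3.75).

Step 2 — sample covariance matrix, S[i,j] = (1/(n-1)) · Σ_k (x_{k,i} - mean_i) · (x_{k,j} - mean_j), divisor n-1 = 3:
  S[A,A] = ((-2.75)·(-2.75) + (4.25)·(4.25) + (-3.75)·(-3.75) + (2.25)·(2.25)) / 3 = 44.75/3 = 14.9167
  S[A,B] = ((-2.75)·(1.25) + (4.25)·(4.25) + (-3.75)·(-3.75) + (2.25)·(-1.75)) / 3 = 24.75/3 = 8.25
  S[B,B] = ((1.25)·(1.25) + (4.25)·(4.25) + (-3.75)·(-3.75) + (-1.75)·(-1.75)) / 3 = 36.75/3 = 12.25
  S = [[14.9167, 8.25],
 [8.25, 12.25]].

Step 3 — invert S. det(S) = 14.9167·12.25 - (8.25)² = 114.6667.
  S^{-1} = (1/det) · [[d, -b], [-b, a]] = [[0.1068, -0.0719],
 [-0.0719, 0.1301]].

Step 4 — quadratic form (x̄ - mu_0)^T · S^{-1} · (x̄ - mu_0):
  S^{-1} · (x̄ - mu_0) = (0.024, 0.29),
  (x̄ - mu_0)^T · [...] = (2.75)·(0.024) + (3.75)·(0.29) = 1.1533.

Step 5 — scale by n: T² = 4 · 1.1533 = 4.6134.

T² ≈ 4.6134


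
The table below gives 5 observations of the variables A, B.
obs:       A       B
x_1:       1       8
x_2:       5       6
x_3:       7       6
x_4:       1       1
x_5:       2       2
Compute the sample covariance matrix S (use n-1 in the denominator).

Step 1 — column means:
  mean(A) = (1 + 5 + 7 + 1 + 2) / 5 = 16/5 = 3.2
  mean(B) = (8 + 6 + 6 + 1 + 2) / 5 = 23/5 = 4.6

Step 2 — sample covariance S[i,j] = (1/(n-1)) · Σ_k (x_{k,i} - mean_i) · (x_{k,j} - mean_j), with n-1 = 4.
  S[A,A] = ((-2.2)·(-2.2) + (1.8)·(1.8) + (3.8)·(3.8) + (-2.2)·(-2.2) + (-1.2)·(-1.2)) / 4 = 28.8/4 = 7.2
  S[A,B] = ((-2.2)·(3.4) + (1.8)·(1.4) + (3.8)·(1.4) + (-2.2)·(-3.6) + (-1.2)·(-2.6)) / 4 = 11.4/4 = 2.85
  S[B,B] = ((3.4)·(3.4) + (1.4)·(1.4) + (1.4)·(1.4) + (-3.6)·(-3.6) + (-2.6)·(-2.6)) / 4 = 35.2/4 = 8.8

S is symmetric (S[j,i] = S[i,j]). Assembling:

S = [[7.2, 2.85],
 [2.85, 8.8]]


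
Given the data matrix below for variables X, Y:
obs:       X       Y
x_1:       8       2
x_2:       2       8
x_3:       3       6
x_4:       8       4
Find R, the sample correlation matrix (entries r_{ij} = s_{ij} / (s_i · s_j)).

Step 1 — column means:
  mean(X) = (8 + 2 + 3 + 8) / 4 = 21/4 = 5.25
  mean(Y) = (2 + 8 + 6 + 4) / 4 = 20/4 = 5

Step 2 — sample variances and covariances s[i,j] = (1/(n-1)) · Σ_k (x_{k,i} - mean_i) · (x_{k,j} - mean_j), with n-1 = 3:
  s[X,X] = ((2.75)·(2.75) + (-3.25)·(-3.25) + (-2.25)·(-2.25) + (2.75)·(2.75)) / 3 = 30.75/3 = 10.25
  s[X,Y] = ((2.75)·(-3) + (-3.25)·(3) + (-2.25)·(1) + (2.75)·(-1)) / 3 = -23/3 = -7.6667
  s[Y,Y] = ((-3)·(-3) + (3)·(3) + (1)·(1) + (-1)·(-1)) / 3 = 20/3 = 6.6667
  Sample standard deviations s_i = √(s[i,i]):
  s(X) = √(10.25) = 3.2016
  s(Y) = √(6.6667) = 2.582

Step 3 — r_{ij} = s_{ij} / (s_i · s_j):
  r[X,X] = 1 (diagonal).
  r[X,Y] = -7.6667 / (3.2016 · 2.582) = -7.6667 / 8.2664 = -0.9274
  r[Y,Y] = 1 (diagonal).

R is symmetric with unit diagonal. Assembling:

R = [[1, -0.9274],
 [-0.9274, 1]]


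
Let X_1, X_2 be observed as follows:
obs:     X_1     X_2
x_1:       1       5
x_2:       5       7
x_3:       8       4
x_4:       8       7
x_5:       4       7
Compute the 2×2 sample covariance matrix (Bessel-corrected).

Step 1 — column means:
  mean(X_1) = (1 + 5 + 8 + 8 + 4) / 5 = 26/5 = 5.2
  mean(X_2) = (5 + 7 + 4 + 7 + 7) / 5 = 30/5 = 6

Step 2 — sample covariance S[i,j] = (1/(n-1)) · Σ_k (x_{k,i} - mean_i) · (x_{k,j} - mean_j), with n-1 = 4.
  S[X_1,X_1] = ((-4.2)·(-4.2) + (-0.2)·(-0.2) + (2.8)·(2.8) + (2.8)·(2.8) + (-1.2)·(-1.2)) / 4 = 34.8/4 = 8.7
  S[X_1,X_2] = ((-4.2)·(-1) + (-0.2)·(1) + (2.8)·(-2) + (2.8)·(1) + (-1.2)·(1)) / 4 = 0/4 = 0
  S[X_2,X_2] = ((-1)·(-1) + (1)·(1) + (-2)·(-2) + (1)·(1) + (1)·(1)) / 4 = 8/4 = 2

S is symmetric (S[j,i] = S[i,j]). Assembling:

S = [[8.7, 0],
 [0, 2]]


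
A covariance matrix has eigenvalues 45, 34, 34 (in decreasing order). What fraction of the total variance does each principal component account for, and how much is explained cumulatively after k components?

Step 1 — total variance = trace(Sigma) = Σ λ_i = 45 + 34 + 34 = 113.

Step 2 — fraction explained by component i = λ_i / Σ λ:
  PC1: 45/113 = 0.3982
  PC2: 34/113 = 0.3009
  PC3: 34/113 = 0.3009

Step 3 — cumulative fraction after k components = (λ_1 + ... + λ_k) / Σ λ:
  k = 1: 45/113 = 0.3982
  k = 2: (45 + 34)/113 = 79/113 = 0.6991
  k = 3: (45 + 34 + 34)/113 = 113/113 = 1

Summary (fraction, with percent):

explained: PC1 0.3982 (39.82%), PC2 0.3009 (30.09%), PC3 0.3009 (30.09%);  cumulative: 0.3982, 0.6991, 1


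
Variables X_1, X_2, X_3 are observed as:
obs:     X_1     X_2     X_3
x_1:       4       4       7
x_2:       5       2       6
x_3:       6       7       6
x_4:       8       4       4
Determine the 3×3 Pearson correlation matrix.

Step 1 — column means:
  mean(X_1) = (4 + 5 + 6 + 8) / 4 = 23/4 = 5.75
  mean(X_2) = (4 + 2 + 7 + 4) / 4 = 17/4 = 4.25
  mean(X_3) = (7 + 6 + 6 + 4) / 4 = 23/4 = 5.75

Step 2 — sample variances and covariances s[i,j] = (1/(n-1)) · Σ_k (x_{k,i} - mean_i) · (x_{k,j} - mean_j), with n-1 = 3:
  s[X_1,X_1] = ((-1.75)·(-1.75) + (-0.75)·(-0.75) + (0.25)·(0.25) + (2.25)·(2.25)) / 3 = 8.75/3 = 2.9167
  s[X_1,X_2] = ((-1.75)·(-0.25) + (-0.75)·(-2.25) + (0.25)·(2.75) + (2.25)·(-0.25)) / 3 = 2.25/3 = 0.75
  s[X_1,X_3] = ((-1.75)·(1.25) + (-0.75)·(0.25) + (0.25)·(0.25) + (2.25)·(-1.75)) / 3 = -6.25/3 = -2.0833
  s[X_2,X_2] = ((-0.25)·(-0.25) + (-2.25)·(-2.25) + (2.75)·(2.75) + (-0.25)·(-0.25)) / 3 = 12.75/3 = 4.25
  s[X_2,X_3] = ((-0.25)·(1.25) + (-2.25)·(0.25) + (2.75)·(0.25) + (-0.25)·(-1.75)) / 3 = 0.25/3 = 0.0833
  s[X_3,X_3] = ((1.25)·(1.25) + (0.25)·(0.25) + (0.25)·(0.25) + (-1.75)·(-1.75)) / 3 = 4.75/3 = 1.5833
  Sample standard deviations s_i = √(s[i,i]):
  s(X_1) = √(2.9167) = 1.7078
  s(X_2) = √(4.25) = 2.0616
  s(X_3) = √(1.5833) = 1.2583

Step 3 — r_{ij} = s_{ij} / (s_i · s_j):
  r[X_1,X_1] = 1 (diagonal).
  r[X_1,X_2] = 0.75 / (1.7078 · 2.0616) = 0.75 / 3.5208 = 0.213
  r[X_1,X_3] = -2.0833 / (1.7078 · 1.2583) = -2.0833 / 2.149 = -0.9695
  r[X_2,X_2] = 1 (diagonal).
  r[X_2,X_3] = 0.0833 / (2.0616 · 1.2583) = 0.0833 / 2.5941 = 0.0321
  r[X_3,X_3] = 1 (diagonal).

R is symmetric with unit diagonal. Assembling:

R = [[1, 0.213, -0.9695],
 [0.213, 1, 0.0321],
 [-0.9695, 0.0321, 1]]


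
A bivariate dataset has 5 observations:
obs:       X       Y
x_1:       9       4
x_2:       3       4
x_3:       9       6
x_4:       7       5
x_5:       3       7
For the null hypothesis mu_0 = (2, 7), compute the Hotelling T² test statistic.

Step 1 — sample mean vector:
  mean(X) = (9 + 3 + 9 + 7 + 3) / 5 = 31/5 = 6.2
  mean(Y) = (4 + 4 + 6 + 5 + 7) / 5 = 26/5 = 5.2
  x̄ = (6.2, 5.2),  deviation x̄ - mu_0 = (6.2, 5.2) - (2, 7) = (4.2, -1.8).

Step 2 — sample covariance matrix, S[i,j] = (1/(n-1)) · Σ_k (x_{k,i} - mean_i) · (x_{k,j} - mean_j), divisor n-1 = 4:
  S[X,X] = ((2.8)·(2.8) + (-3.2)·(-3.2) + (2.8)·(2.8) + (0.8)·(0.8) + (-3.2)·(-3.2)) / 4 = 36.8/4 = 9.2
  S[X,Y] = ((2.8)·(-1.2) + (-3.2)·(-1.2) + (2.8)·(0.8) + (0.8)·(-0.2) + (-3.2)·(1.8)) / 4 = -3.2/4 = -0.8
  S[Y,Y] = ((-1.2)·(-1.2) + (-1.2)·(-1.2) + (0.8)·(0.8) + (-0.2)·(-0.2) + (1.8)·(1.8)) / 4 = 6.8/4 = 1.7
  S = [[9.2, -0.8],
 [-0.8, 1.7]].

Step 3 — invert S. det(S) = 9.2·1.7 - (-0.8)² = 15.
  S^{-1} = (1/det) · [[d, -b], [-b, a]] = [[0.1133, 0.0533],
 [0.0533, 0.6133]].

Step 4 — quadratic form (x̄ - mu_0)^T · S^{-1} · (x̄ - mu_0):
  S^{-1} · (x̄ - mu_0) = (0.38, -0.88),
  (x̄ - mu_0)^T · [...] = (4.2)·(0.38) + (-1.8)·(-0.88) = 3.18.

Step 5 — scale by n: T² = 5 · 3.18 = 15.9.

T² ≈ 15.9


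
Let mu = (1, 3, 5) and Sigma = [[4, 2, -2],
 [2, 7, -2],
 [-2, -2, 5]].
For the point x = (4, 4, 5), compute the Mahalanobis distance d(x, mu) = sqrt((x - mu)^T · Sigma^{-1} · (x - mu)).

Step 1 — centre the observation: (x - mu) = (3, 1, 0).

Step 2 — invert Sigma (cofactor / det for 3×3, or solve directly):
  Sigma^{-1} = [[0.337, -0.0652, 0.1087],
 [-0.0652, 0.1739, 0.0435],
 [0.1087, 0.0435, 0.2609]].

Step 3 — form the quadratic (x - mu)^T · Sigma^{-1} · (x - mu):
  Sigma^{-1} · (x - mu) = (0.9457, -0.0217, 0.3696).
  (x - mu)^T · [Sigma^{-1} · (x - mu)] = (3)·(0.9457) + (1)·(-0.0217) + (0)·(0.3696) = 2.8152.

Step 4 — take square root: d = √(2.8152) ≈ 1.6779.

d(x, mu) = √(2.8152) ≈ 1.6779


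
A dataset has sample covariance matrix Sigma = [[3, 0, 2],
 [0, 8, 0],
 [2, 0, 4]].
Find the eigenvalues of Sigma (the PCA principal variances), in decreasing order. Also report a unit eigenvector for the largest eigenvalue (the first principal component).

Step 1 — characteristic polynomial p(λ) = det(λI - Sigma) = λ³ - tr·λ² + c_1·λ - det, where tr = trace, c_1 = sum of the principal 2×2 minors, det = det(Sigma):
  tr = 3 + 8 + 4 = 15,
  c_1 = (3·8 - (0)²) + (3·4 - (2)²) + (8·4 - (0)²) = 24 + 8 + 32 = 64,
  det = 3·(8·4 - (0)²) - (0)·((0)·4 - (0)·(2)) + (2)·((0)·(0) - 8·(2)) = 3·(32) - (0)·(0) + (2)·(-16) = 64.
  So p(λ) = λ³ - 15λ² + 64λ - 64.
Step 2 — look for an integer root (rational root theorem: any rational root is an integer divisor of 64). Testing λ = 8:
  p(8) = 512 - 960 + 512 - 64 = 0  ✓
  Dividing out (λ - 8): p(λ) = (λ - 8)(λ² - 7λ + 8).
Step 3 — remaining eigenvalues from the quadratic λ² - 7λ + 8 = 0:
  Δ = 7² - 4·8 = 49 - 32 = 17,  λ = (7 ± √17)/2 = (7 ± 4.1231)/2 ≈ 5.5616 or 1.4384.
  Sorted: λ_1 = 8,  λ_2 = 5.5616,  λ_3 = 1.4384  (check: sum = 15 = tr ✓).

Step 4 — unit eigenvector for λ_1 = 8: v spans the null space of (Sigma - λ_1 I), whose rows are
  r_1 = (-5, 0, 2),  r_2 = (0, 0, 0),  r_3 = (2, 0, -4).
  v is orthogonal to every row, so take v ∝ r_1 × r_3 = ((0)·(-4) - (2)·(0), (2)·(2) - (-5)·(-4), (-5)·(0) - (0)·(2)) = (0, -16, 0).
  Rescale (divide by 16; multiply by -1 so the first nonzero entry is positive): u = (0, 1, 0).
  ||u|| = √((0)² + (1)² + (0)²) = √(1) = 1,  v_1 = u/||u|| ≈ (0, 1, 0) (||v_1|| = 1).

λ_1 = 8,  λ_2 = 5.5616,  λ_3 = 1.4384;  v_1 ≈ (0, 1, 0)


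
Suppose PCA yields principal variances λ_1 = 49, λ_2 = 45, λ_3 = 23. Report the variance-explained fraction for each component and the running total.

Step 1 — total variance = trace(Sigma) = Σ λ_i = 49 + 45 + 23 = 117.

Step 2 — fraction explained by component i = λ_i / Σ λ:
  PC1: 49/117 = 0.4188
  PC2: 45/117 = 0.3846
  PC3: 23/117 = 0.1966

Step 3 — cumulative fraction after k components = (λ_1 + ... + λ_k) / Σ λ:
  k = 1: 49/117 = 0.4188
  k = 2: (49 + 45)/117 = 94/117 = 0.8034
  k = 3: (49 + 45 + 23)/117 = 117/117 = 1

Summary (fraction, with percent):

explained: PC1 0.4188 (41.88%), PC2 0.3846 (38.46%), PC3 0.1966 (19.66%);  cumulative: 0.4188, 0.8034, 1


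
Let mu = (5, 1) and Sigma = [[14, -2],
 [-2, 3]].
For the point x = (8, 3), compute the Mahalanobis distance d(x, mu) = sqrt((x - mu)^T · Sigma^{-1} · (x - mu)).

Step 1 — centre the observation: (x - mu) = (3, 2).

Step 2 — invert Sigma. det(Sigma) = 14·3 - (-2)² = 38.
  Sigma^{-1} = (1/det) · [[d, -b], [-b, a]] = [[0.0789, 0.0526],
 [0.0526, 0.3684]].

Step 3 — form the quadratic (x - mu)^T · Sigma^{-1} · (x - mu):
  Sigma^{-1} · (x - mu) = (0.3421, 0.8947).
  (x - mu)^T · [Sigma^{-1} · (x - mu)] = (3)·(0.3421) + (2)·(0.8947) = 2.8158.

Step 4 — take square root: d = √(2.8158) ≈ 1.678.

d(x, mu) = √(2.8158) ≈ 1.678


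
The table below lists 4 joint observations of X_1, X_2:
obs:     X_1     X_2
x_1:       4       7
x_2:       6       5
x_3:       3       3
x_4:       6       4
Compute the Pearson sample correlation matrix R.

Step 1 — column means:
  mean(X_1) = (4 + 6 + 3 + 6) / 4 = 19/4 = 4.75
  mean(X_2) = (7 + 5 + 3 + 4) / 4 = 19/4 = 4.75

Step 2 — sample variances and covariances s[i,j] = (1/(n-1)) · Σ_k (x_{k,i} - mean_i) · (x_{k,j} - mean_j), with n-1 = 3:
  s[X_1,X_1] = ((-0.75)·(-0.75) + (1.25)·(1.25) + (-1.75)·(-1.75) + (1.25)·(1.25)) / 3 = 6.75/3 = 2.25
  s[X_1,X_2] = ((-0.75)·(2.25) + (1.25)·(0.25) + (-1.75)·(-1.75) + (1.25)·(-0.75)) / 3 = 0.75/3 = 0.25
  s[X_2,X_2] = ((2.25)·(2.25) + (0.25)·(0.25) + (-1.75)·(-1.75) + (-0.75)·(-0.75)) / 3 = 8.75/3 = 2.9167
  Sample standard deviations s_i = √(s[i,i]):
  s(X_1) = √(2.25) = 1.5
  s(X_2) = √(2.9167) = 1.7078

Step 3 — r_{ij} = s_{ij} / (s_i · s_j):
  r[X_1,X_1] = 1 (diagonal).
  r[X_1,X_2] = 0.25 / (1.5 · 1.7078) = 0.25 / 2.5617 = 0.0976
  r[X_2,X_2] = 1 (diagonal).

R is symmetric with unit diagonal. Assembling:

R = [[1, 0.0976],
 [0.0976, 1]]


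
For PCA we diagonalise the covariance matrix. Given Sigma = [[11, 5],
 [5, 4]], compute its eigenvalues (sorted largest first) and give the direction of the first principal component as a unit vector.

Step 1 — characteristic polynomial of 2×2 Sigma:
  det(Sigma - λI) = λ² - trace · λ + det = 0.
  trace = 11 + 4 = 15, det = 11·4 - (5)² = 19.
Step 2 — discriminant:
  Δ = trace² - 4·det = 225 - 76 = 149.
Step 3 — eigenvalues:
  λ = (trace ± √Δ)/2 = (15 ± 12.2066)/2,
  λ_1 = 13.6033,  λ_2 = 1.3967.

Step 4 — unit eigenvector for λ_1: solve (Sigma - λ_1 I)v = 0. First row:
  (11 - 13.6033)·v_x + (5)·v_y = 0, i.e. (-2.6033)·v_x + (5)·v_y = 0,
  so v ∝ (b, λ_1 - a) = (5, 2.6033) = u.
  ||u|| = √((5)² + (2.6033)²) = √(31.7771) ≈ 5.6371,
  v_1 = u/||u|| ≈ (0.887, 0.4618) (||v_1|| = 1).

λ_1 = 13.6033,  λ_2 = 1.3967;  v_1 ≈ (0.887, 0.4618)


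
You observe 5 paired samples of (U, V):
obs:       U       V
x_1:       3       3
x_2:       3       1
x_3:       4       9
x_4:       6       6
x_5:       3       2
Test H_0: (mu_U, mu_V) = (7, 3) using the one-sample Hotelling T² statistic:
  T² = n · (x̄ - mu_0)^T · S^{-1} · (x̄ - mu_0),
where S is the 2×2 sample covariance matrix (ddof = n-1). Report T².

Step 1 — sample mean vector:
  mean(U) = (3 + 3 + 4 + 6 + 3) / 5 = 19/5 = 3.8
  mean(V) = (3 + 1 + 9 + 6 + 2) / 5 = 21/5 = 4.2
  x̄ = (3.8, 4.2),  deviation x̄ - mu_0 = (3.8, 4.2) - (7, 3) = (-3.2, 1.2).

Step 2 — sample covariance matrix, S[i,j] = (1/(n-1)) · Σ_k (x_{k,i} - mean_i) · (x_{k,j} - mean_j), divisor n-1 = 4:
  S[U,U] = ((-0.8)·(-0.8) + (-0.8)·(-0.8) + (0.2)·(0.2) + (2.2)·(2.2) + (-0.8)·(-0.8)) / 4 = 6.8/4 = 1.7
  S[U,V] = ((-0.8)·(-1.2) + (-0.8)·(-3.2) + (0.2)·(4.8) + (2.2)·(1.8) + (-0.8)·(-2.2)) / 4 = 10.2/4 = 2.55
  S[V,V] = ((-1.2)·(-1.2) + (-3.2)·(-3.2) + (4.8)·(4.8) + (1.8)·(1.8) + (-2.2)·(-2.2)) / 4 = 42.8/4 = 10.7
  S = [[1.7, 2.55],
 [2.55, 10.7]].

Step 3 — invert S. det(S) = 1.7·10.7 - (2.55)² = 11.6875.
  S^{-1} = (1/det) · [[d, -b], [-b, a]] = [[0.9155, -0.2182],
 [-0.2182, 0.1455]].

Step 4 — quadratic form (x̄ - mu_0)^T · S^{-1} · (x̄ - mu_0):
  S^{-1} · (x̄ - mu_0) = (-3.1914, 0.8727),
  (x̄ - mu_0)^T · [...] = (-3.2)·(-3.1914) + (1.2)·(0.8727) = 11.2599.

Step 5 — scale by n: T² = 5 · 11.2599 = 56.2995.

T² ≈ 56.2995


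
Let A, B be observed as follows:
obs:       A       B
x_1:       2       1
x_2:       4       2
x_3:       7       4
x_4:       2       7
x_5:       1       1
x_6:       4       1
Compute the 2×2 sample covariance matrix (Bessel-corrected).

Step 1 — column means:
  mean(A) = (2 + 4 + 7 + 2 + 1 + 4) / 6 = 20/6 = 3.3333
  mean(B) = (1 + 2 + 4 + 7 + 1 + 1) / 6 = 16/6 = 2.6667

Step 2 — sample covariance S[i,j] = (1/(n-1)) · Σ_k (x_{k,i} - mean_i) · (x_{k,j} - mean_j), with n-1 = 5.
  S[A,A] = ((-1.3333)·(-1.3333) + (0.6667)·(0.6667) + (3.6667)·(3.6667) + (-1.3333)·(-1.3333) + (-2.3333)·(-2.3333) + (0.6667)·(0.6667)) / 5 = 23.3333/5 = 4.6667
  S[A,B] = ((-1.3333)·(-1.6667) + (0.6667)·(-0.6667) + (3.6667)·(1.3333) + (-1.3333)·(4.3333) + (-2.3333)·(-1.6667) + (0.6667)·(-1.6667)) / 5 = 3.6667/5 = 0.7333
  S[B,B] = ((-1.6667)·(-1.6667) + (-0.6667)·(-0.6667) + (1.3333)·(1.3333) + (4.3333)·(4.3333) + (-1.6667)·(-1.6667) + (-1.6667)·(-1.6667)) / 5 = 29.3333/5 = 5.8667

S is symmetric (S[j,i] = S[i,j]). Assembling:

S = [[4.6667, 0.7333],
 [0.7333, 5.8667]]


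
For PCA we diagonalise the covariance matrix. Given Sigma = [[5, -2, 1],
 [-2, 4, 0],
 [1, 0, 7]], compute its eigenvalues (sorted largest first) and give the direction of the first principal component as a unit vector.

Step 1 — characteristic polynomial p(λ) = det(λI - Sigma) = λ³ - tr·λ² + c_1·λ - det, where tr = trace, c_1 = sum of the principal 2×2 minors, det = det(Sigma):
  tr = 5 + 4 + 7 = 16,
  c_1 = (5·4 - (-2)²) + (5·7 - (1)²) + (4·7 - (0)²) = 16 + 34 + 28 = 78,
  det = 5·(4·7 - (0)²) - (-2)·((-2)·7 - (0)·(1)) + (1)·((-2)·(0) - 4·(1)) = 5·(28) - (-2)·(-14) + (1)·(-4) = 108.
  So p(λ) = λ³ - 16λ² + 78λ - 108.
Step 2 — look for an integer root (rational root theorem: any rational root is an integer divisor of 108). Testing λ = 6:
  p(6) = 216 - 576 + 468 - 108 = 0  ✓
  Dividing out (λ - 6): p(λ) = (λ - 6)(λ² - 10λ + 18).
Step 3 — remaining eigenvalues from the quadratic λ² - 10λ + 18 = 0:
  Δ = 10² - 4·18 = 100 - 72 = 28,  λ = (10 ± √28)/2 = (10 ± 5.2915)/2 ≈ 7.6458 or 2.3542.
  Sorted: λ_1 = 7.6458,  λ_2 = 6,  λ_3 = 2.3542  (check: sum = 16 = tr ✓).

Step 4 — unit eigenvector for λ_1 ≈ 7.6458: v spans the null space of (Sigma - λ_1 I), whose rows are
  r_1 = (-2.6458, -2, 1),  r_2 = (-2, -3.6458, 0),  r_3 = (1, 0, -0.6458).
  v is orthogonal to every row, so take v ∝ r_1 × r_2 = ((-2)·(0) - (1)·(-3.6458), (1)·(-2) - (-2.6458)·(0), (-2.6458)·(-3.6458) - (-2)·(-2)) ≈ (3.6458, -2, 5.6458).
  Let u = (3.6458, -2, 5.6458).
  ||u|| = √((3.6458)² + (-2)² + (5.6458)²) = √(49.166) ≈ 7.0118,  v_1 = u/||u|| ≈ (0.5199, -0.2852, 0.8052) (||v_1|| = 1).

λ_1 = 7.6458,  λ_2 = 6,  λ_3 = 2.3542;  v_1 ≈ (0.5199, -0.2852, 0.8052)
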